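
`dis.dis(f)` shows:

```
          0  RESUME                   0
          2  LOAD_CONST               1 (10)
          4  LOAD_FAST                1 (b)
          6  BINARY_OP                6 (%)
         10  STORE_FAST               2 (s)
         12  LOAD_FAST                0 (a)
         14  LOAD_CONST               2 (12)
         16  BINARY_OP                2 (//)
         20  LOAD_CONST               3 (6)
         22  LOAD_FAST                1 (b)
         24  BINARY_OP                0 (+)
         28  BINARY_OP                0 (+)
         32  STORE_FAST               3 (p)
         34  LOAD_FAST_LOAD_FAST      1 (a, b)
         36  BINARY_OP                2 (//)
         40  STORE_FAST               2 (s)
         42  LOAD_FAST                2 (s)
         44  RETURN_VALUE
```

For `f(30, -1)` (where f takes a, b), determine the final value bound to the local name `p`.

LOAD_CONST → push 10. Stack: [10]
LOAD_FAST b → push -1. Stack: [10, -1]
BINARY_OP % → 10 % -1 = 0. Stack: [0]
STORE_FAST s → s=0. Stack: []
LOAD_FAST a → push 30. Stack: [30]
LOAD_CONST → push 12. Stack: [30, 12]
BINARY_OP // → 30 // 12 = 2. Stack: [2]
LOAD_CONST → push 6. Stack: [2, 6]
LOAD_FAST b → push -1. Stack: [2, 6, -1]
BINARY_OP + → 6 + -1 = 5. Stack: [2, 5]
BINARY_OP + → 2 + 5 = 7. Stack: [7]
STORE_FAST p → p=7. Stack: []
LOAD_FAST_LOAD_FAST a,b → push 30,-1. Stack: [30, -1]
BINARY_OP // → 30 // -1 = -30. Stack: [-30]
STORE_FAST s → s=-30. Stack: []
LOAD_FAST s → push -30. Stack: [-30]
RETURN_VALUE → return -30.

7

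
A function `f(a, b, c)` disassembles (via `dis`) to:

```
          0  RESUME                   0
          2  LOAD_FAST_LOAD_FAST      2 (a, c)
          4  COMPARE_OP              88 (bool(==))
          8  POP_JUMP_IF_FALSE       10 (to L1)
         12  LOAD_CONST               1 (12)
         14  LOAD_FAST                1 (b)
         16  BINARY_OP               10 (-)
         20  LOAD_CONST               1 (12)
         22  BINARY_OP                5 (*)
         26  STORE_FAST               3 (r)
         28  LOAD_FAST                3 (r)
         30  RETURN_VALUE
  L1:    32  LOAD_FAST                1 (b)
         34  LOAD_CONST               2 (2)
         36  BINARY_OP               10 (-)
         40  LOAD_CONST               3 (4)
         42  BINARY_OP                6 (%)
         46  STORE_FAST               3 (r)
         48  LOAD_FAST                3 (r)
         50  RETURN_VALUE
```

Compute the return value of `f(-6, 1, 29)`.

LOAD_FAST_LOAD_FAST a,c → push -6,29. Stack: [-6, 29]
COMPARE_OP bool(==) → -6 vs 29 = False. Stack: [False]
POP_JUMP_IF_FALSE → pop False; jump. Stack: []
LOAD_FAST b → push 1. Stack: [1]
LOAD_CONST → push 2. Stack: [1, 2]
BINARY_OP - → 1 - 2 = -1. Stack: [-1]
LOAD_CONST → push 4. Stack: [-1, 4]
BINARY_OP % → -1 % 4 = 3. Stack: [3]
STORE_FAST r → r=3. Stack: []
LOAD_FAST r → push 3. Stack: [3]
RETURN_VALUE → return 3.

3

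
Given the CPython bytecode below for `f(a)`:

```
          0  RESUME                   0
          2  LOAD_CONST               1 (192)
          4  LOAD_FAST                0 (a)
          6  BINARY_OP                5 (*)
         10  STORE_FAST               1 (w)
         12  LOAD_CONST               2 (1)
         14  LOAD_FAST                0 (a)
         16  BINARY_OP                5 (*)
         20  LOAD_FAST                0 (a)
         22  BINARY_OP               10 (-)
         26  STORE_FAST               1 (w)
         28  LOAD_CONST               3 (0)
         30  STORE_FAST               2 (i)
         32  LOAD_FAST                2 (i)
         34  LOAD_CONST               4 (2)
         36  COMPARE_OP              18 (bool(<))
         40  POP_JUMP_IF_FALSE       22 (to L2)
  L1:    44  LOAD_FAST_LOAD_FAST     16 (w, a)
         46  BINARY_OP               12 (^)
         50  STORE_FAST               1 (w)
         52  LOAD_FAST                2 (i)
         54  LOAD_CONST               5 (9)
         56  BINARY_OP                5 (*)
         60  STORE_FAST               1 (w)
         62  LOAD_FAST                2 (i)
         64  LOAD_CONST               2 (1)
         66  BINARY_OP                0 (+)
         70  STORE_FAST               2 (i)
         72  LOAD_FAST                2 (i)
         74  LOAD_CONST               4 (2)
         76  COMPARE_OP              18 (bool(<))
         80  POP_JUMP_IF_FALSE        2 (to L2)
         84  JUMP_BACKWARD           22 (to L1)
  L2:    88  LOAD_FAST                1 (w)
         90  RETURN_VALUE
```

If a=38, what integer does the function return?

LOAD_CONST → push 192. Stack: [192]
LOAD_FAST a → push 38. Stack: [192, 38]
BINARY_OP * → 192 * 38 = 7296. Stack: [7296]
STORE_FAST w → w=7296. Stack: []
LOAD_CONST → push 1. Stack: [1]
LOAD_FAST a → push 38. Stack: [1, 38]
BINARY_OP * → 1 * 38 = 38. Stack: [38]
LOAD_FAST a → push 38. Stack: [38, 38]
BINARY_OP - → 38 - 38 = 0. Stack: [0]
STORE_FAST w → w=0. Stack: []
LOAD_CONST → push 0. Stack: [0]
STORE_FAST i → i=0. Stack: []
LOAD_FAST i → push 0. Stack: [0]
LOAD_CONST → push 2. Stack: [0, 2]
COMPARE_OP bool(<) → 0 vs 2 = True. Stack: [True]
POP_JUMP_IF_FALSE → pop True; no jump. Stack: []
LOAD_FAST_LOAD_FAST w,a → push 0,38. Stack: [0, 38]
BINARY_OP ^ → 0 ^ 38 = 38. Stack: [38]
STORE_FAST w → w=38. Stack: []
LOAD_FAST i → push 0. Stack: [0]
LOAD_CONST → push 9. Stack: [0, 9]
BINARY_OP * → 0 * 9 = 0. Stack: [0]
STORE_FAST w → w=0. Stack: []
LOAD_FAST i → push 0. Stack: [0]
LOAD_CONST → push 1. Stack: [0, 1]
BINARY_OP + → 0 + 1 = 1. Stack: [1]
STORE_FAST i → i=1. Stack: []
LOAD_FAST i → push 1. Stack: [1]
LOAD_CONST → push 2. Stack: [1, 2]
COMPARE_OP bool(<) → 1 vs 2 = True. Stack: [True]
POP_JUMP_IF_FALSE → pop True; no jump. Stack: []
LOAD_FAST_LOAD_FAST w,a → push 0,38. Stack: [0, 38]
BINARY_OP ^ → 0 ^ 38 = 38. Stack: [38]
STORE_FAST w → w=38. Stack: []
LOAD_FAST i → push 1. Stack: [1]
LOAD_CONST → push 9. Stack: [1, 9]
BINARY_OP * → 1 * 9 = 9. Stack: [9]
STORE_FAST w → w=9. Stack: []
LOAD_FAST i → push 1. Stack: [1]
LOAD_CONST → push 1. Stack: [1, 1]
BINARY_OP + → 1 + 1 = 2. Stack: [2]
STORE_FAST i → i=2. Stack: []
LOAD_FAST i → push 2. Stack: [2]
LOAD_CONST → push 2. Stack: [2, 2]
COMPARE_OP bool(<) → 2 vs 2 = False. Stack: [False]
POP_JUMP_IF_FALSE → pop False; jump. Stack: []
LOAD_FAST w → push 9. Stack: [9]
RETURN_VALUE → return 9.

9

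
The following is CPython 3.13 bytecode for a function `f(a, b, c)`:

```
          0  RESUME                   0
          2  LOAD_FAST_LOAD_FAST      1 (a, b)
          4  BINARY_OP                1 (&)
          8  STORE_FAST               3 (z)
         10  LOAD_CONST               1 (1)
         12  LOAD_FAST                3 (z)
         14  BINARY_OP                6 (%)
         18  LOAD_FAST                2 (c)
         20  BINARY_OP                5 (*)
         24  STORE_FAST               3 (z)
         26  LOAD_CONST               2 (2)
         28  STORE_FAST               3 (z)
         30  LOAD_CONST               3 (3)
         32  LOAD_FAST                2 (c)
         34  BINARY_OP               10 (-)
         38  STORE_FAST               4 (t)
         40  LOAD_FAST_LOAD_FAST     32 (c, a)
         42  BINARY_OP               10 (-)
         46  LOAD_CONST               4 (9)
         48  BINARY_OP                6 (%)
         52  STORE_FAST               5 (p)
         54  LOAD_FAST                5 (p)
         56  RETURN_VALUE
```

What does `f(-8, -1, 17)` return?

LOAD_FAST_LOAD_FAST a,b → push -8,-1. Stack: [-8, -1]
BINARY_OP & → -8 & -1 = -8. Stack: [-8]
STORE_FAST z → z=-8. Stack: []
LOAD_CONST → push 1. Stack: [1]
LOAD_FAST z → push -8. Stack: [1, -8]
BINARY_OP % → 1 % -8 = -7. Stack: [-7]
LOAD_FAST c → push 17. Stack: [-7, 17]
BINARY_OP * → -7 * 17 = -119. Stack: [-119]
STORE_FAST z → z=-119. Stack: []
LOAD_CONST → push 2. Stack: [2]
STORE_FAST z → z=2. Stack: []
LOAD_CONST → push 3. Stack: [3]
LOAD_FAST c → push 17. Stack: [3, 17]
BINARY_OP - → 3 - 17 = -14. Stack: [-14]
STORE_FAST t → t=-14. Stack: []
LOAD_FAST_LOAD_FAST c,a → push 17,-8. Stack: [17, -8]
BINARY_OP - → 17 - -8 = 25. Stack: [25]
LOAD_CONST → push 9. Stack: [25, 9]
BINARY_OP % → 25 % 9 = 7. Stack: [7]
STORE_FAST p → p=7. Stack: []
LOAD_FAST p → push 7. Stack: [7]
RETURN_VALUE → return 7.

7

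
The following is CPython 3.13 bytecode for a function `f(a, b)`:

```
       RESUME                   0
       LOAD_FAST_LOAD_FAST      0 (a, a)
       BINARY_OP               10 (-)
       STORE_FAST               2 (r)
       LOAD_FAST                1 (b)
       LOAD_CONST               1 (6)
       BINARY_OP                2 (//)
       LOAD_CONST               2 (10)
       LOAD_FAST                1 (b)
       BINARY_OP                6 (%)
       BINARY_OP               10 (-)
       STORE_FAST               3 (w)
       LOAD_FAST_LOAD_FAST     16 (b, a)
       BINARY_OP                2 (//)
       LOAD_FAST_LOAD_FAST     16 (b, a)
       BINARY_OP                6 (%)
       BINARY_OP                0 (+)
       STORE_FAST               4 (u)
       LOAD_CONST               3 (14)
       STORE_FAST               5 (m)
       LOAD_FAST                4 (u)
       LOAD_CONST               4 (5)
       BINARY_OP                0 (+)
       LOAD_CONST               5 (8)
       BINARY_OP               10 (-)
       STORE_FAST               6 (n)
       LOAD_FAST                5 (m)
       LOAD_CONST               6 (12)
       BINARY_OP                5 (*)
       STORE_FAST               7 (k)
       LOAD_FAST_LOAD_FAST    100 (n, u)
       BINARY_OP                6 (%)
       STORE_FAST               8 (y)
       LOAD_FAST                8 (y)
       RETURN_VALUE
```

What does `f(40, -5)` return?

31

LOAD_FAST_LOAD_FAST a,a → push 40,40. Stack: [40, 40]
BINARY_OP - → 40 - 40 = 0. Stack: [0]
STORE_FAST r → r=0. Stack: []
LOAD_FAST b → push -5. Stack: [-5]
LOAD_CONST → push 6. Stack: [-5, 6]
BINARY_OP // → -5 // 6 = -1. Stack: [-1]
LOAD_CONST → push 10. Stack: [-1, 10]
LOAD_FAST b → push -5. Stack: [-1, 10, -5]
BINARY_OP % → 10 % -5 = 0. Stack: [-1, 0]
BINARY_OP - → -1 - 0 = -1. Stack: [-1]
STORE_FAST w → w=-1. Stack: []
LOAD_FAST_LOAD_FAST b,a → push -5,40. Stack: [-5, 40]
BINARY_OP // → -5 // 40 = -1. Stack: [-1]
LOAD_FAST_LOAD_FAST b,a → push -5,40. Stack: [-1, -5, 40]
BINARY_OP % → -5 % 40 = 35. Stack: [-1, 35]
BINARY_OP + → -1 + 35 = 34. Stack: [34]
STORE_FAST u → u=34. Stack: []
LOAD_CONST → push 14. Stack: [14]
STORE_FAST m → m=14. Stack: []
LOAD_FAST u → push 34. Stack: [34]
LOAD_CONST → push 5. Stack: [34, 5]
BINARY_OP + → 34 + 5 = 39. Stack: [39]
LOAD_CONST → push 8. Stack: [39, 8]
BINARY_OP - → 39 - 8 = 31. Stack: [31]
STORE_FAST n → n=31. Stack: []
LOAD_FAST m → push 14. Stack: [14]
LOAD_CONST → push 12. Stack: [14, 12]
BINARY_OP * → 14 * 12 = 168. Stack: [168]
STORE_FAST k → k=168. Stack: []
LOAD_FAST_LOAD_FAST n,u → push 31,34. Stack: [31, 34]
BINARY_OP % → 31 % 34 = 31. Stack: [31]
STORE_FAST y → y=31. Stack: []
LOAD_FAST y → push 31. Stack: [31]
RETURN_VALUE → return 31.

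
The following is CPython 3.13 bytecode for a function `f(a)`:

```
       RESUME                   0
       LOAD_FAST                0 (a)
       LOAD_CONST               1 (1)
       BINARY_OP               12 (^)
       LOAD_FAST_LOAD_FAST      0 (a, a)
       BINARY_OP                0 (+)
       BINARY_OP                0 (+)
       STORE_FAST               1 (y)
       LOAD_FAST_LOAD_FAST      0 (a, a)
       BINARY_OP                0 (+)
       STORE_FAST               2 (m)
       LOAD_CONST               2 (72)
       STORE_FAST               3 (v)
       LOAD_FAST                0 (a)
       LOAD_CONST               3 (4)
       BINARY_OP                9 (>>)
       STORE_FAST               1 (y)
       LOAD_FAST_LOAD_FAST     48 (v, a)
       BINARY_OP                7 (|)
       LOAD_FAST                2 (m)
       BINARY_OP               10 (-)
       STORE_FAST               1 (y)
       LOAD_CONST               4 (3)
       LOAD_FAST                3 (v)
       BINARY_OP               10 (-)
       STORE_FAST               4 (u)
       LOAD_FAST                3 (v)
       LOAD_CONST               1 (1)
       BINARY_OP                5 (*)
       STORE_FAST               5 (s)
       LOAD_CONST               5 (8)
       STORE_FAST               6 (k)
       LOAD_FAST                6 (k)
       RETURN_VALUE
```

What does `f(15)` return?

LOAD_FAST a → push 15. Stack: [15]
LOAD_CONST → push 1. Stack: [15, 1]
BINARY_OP ^ → 15 ^ 1 = 14. Stack: [14]
LOAD_FAST_LOAD_FAST a,a → push 15,15. Stack: [14, 15, 15]
BINARY_OP + → 15 + 15 = 30. Stack: [14, 30]
BINARY_OP + → 14 + 30 = 44. Stack: [44]
STORE_FAST y → y=44. Stack: []
LOAD_FAST_LOAD_FAST a,a → push 15,15. Stack: [15, 15]
BINARY_OP + → 15 + 15 = 30. Stack: [30]
STORE_FAST m → m=30. Stack: []
LOAD_CONST → push 72. Stack: [72]
STORE_FAST v → v=72. Stack: []
LOAD_FAST a → push 15. Stack: [15]
LOAD_CONST → push 4. Stack: [15, 4]
BINARY_OP >> → 15 >> 4 = 0. Stack: [0]
STORE_FAST y → y=0. Stack: []
LOAD_FAST_LOAD_FAST v,a → push 72,15. Stack: [72, 15]
BINARY_OP | → 72 | 15 = 79. Stack: [79]
LOAD_FAST m → push 30. Stack: [79, 30]
BINARY_OP - → 79 - 30 = 49. Stack: [49]
STORE_FAST y → y=49. Stack: []
LOAD_CONST → push 3. Stack: [3]
LOAD_FAST v → push 72. Stack: [3, 72]
BINARY_OP - → 3 - 72 = -69. Stack: [-69]
STORE_FAST u → u=-69. Stack: []
LOAD_FAST v → push 72. Stack: [72]
LOAD_CONST → push 1. Stack: [72, 1]
BINARY_OP * → 72 * 1 = 72. Stack: [72]
STORE_FAST s → s=72. Stack: []
LOAD_CONST → push 8. Stack: [8]
STORE_FAST k → k=8. Stack: []
LOAD_FAST k → push 8. Stack: [8]
RETURN_VALUE → return 8.

8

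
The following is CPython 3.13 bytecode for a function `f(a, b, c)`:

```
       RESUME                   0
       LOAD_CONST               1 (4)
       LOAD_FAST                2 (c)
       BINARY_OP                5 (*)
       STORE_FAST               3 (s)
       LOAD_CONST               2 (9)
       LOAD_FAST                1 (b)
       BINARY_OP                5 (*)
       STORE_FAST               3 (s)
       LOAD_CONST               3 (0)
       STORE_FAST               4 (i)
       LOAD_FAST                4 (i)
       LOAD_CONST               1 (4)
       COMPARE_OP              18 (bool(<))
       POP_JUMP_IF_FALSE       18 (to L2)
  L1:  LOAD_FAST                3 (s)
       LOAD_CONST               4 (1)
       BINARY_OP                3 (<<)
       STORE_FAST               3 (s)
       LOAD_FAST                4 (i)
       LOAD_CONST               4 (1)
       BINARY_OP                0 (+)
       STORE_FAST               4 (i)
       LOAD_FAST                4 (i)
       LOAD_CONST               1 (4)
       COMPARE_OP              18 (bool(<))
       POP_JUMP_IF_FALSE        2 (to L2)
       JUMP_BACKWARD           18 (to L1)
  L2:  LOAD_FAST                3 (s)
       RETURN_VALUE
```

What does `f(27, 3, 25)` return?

LOAD_CONST → push 4. Stack: [4]
LOAD_FAST c → push 25. Stack: [4, 25]
BINARY_OP * → 4 * 25 = 100. Stack: [100]
STORE_FAST s → s=100. Stack: []
LOAD_CONST → push 9. Stack: [9]
LOAD_FAST b → push 3. Stack: [9, 3]
BINARY_OP * → 9 * 3 = 27. Stack: [27]
STORE_FAST s → s=27. Stack: []
LOAD_CONST → push 0. Stack: [0]
STORE_FAST i → i=0. Stack: []
LOAD_FAST i → push 0. Stack: [0]
LOAD_CONST → push 4. Stack: [0, 4]
COMPARE_OP bool(<) → 0 vs 4 = True. Stack: [True]
POP_JUMP_IF_FALSE → pop True; no jump. Stack: []
LOAD_FAST s → push 27. Stack: [27]
LOAD_CONST → push 1. Stack: [27, 1]
BINARY_OP << → 27 << 1 = 54. Stack: [54]
STORE_FAST s → s=54. Stack: []
LOAD_FAST i → push 0. Stack: [0]
LOAD_CONST → push 1. Stack: [0, 1]
BINARY_OP + → 0 + 1 = 1. Stack: [1]
STORE_FAST i → i=1. Stack: []
LOAD_FAST i → push 1. Stack: [1]
LOAD_CONST → push 4. Stack: [1, 4]
COMPARE_OP bool(<) → 1 vs 4 = True. Stack: [True]
POP_JUMP_IF_FALSE → pop True; no jump. Stack: []
LOAD_FAST s → push 54. Stack: [54]
LOAD_CONST → push 1. Stack: [54, 1]
BINARY_OP << → 54 << 1 = 108. Stack: [108]
STORE_FAST s → s=108. Stack: []
LOAD_FAST i → push 1. Stack: [1]
LOAD_CONST → push 1. Stack: [1, 1]
BINARY_OP + → 1 + 1 = 2. Stack: [2]
STORE_FAST i → i=2. Stack: []
LOAD_FAST i → push 2. Stack: [2]
LOAD_CONST → push 4. Stack: [2, 4]
COMPARE_OP bool(<) → 2 vs 4 = True. Stack: [True]
POP_JUMP_IF_FALSE → pop True; no jump. Stack: []
LOAD_FAST s → push 108. Stack: [108]
LOAD_CONST → push 1. Stack: [108, 1]
BINARY_OP << → 108 << 1 = 216. Stack: [216]
STORE_FAST s → s=216. Stack: []
LOAD_FAST i → push 2. Stack: [2]
LOAD_CONST → push 1. Stack: [2, 1]
BINARY_OP + → 2 + 1 = 3. Stack: [3]
STORE_FAST i → i=3. Stack: []
LOAD_FAST i → push 3. Stack: [3]
LOAD_CONST → push 4. Stack: [3, 4]
COMPARE_OP bool(<) → 3 vs 4 = True. Stack: [True]
POP_JUMP_IF_FALSE → pop True; no jump. Stack: []
LOAD_FAST s → push 216. Stack: [216]
LOAD_CONST → push 1. Stack: [216, 1]
BINARY_OP << → 216 << 1 = 432. Stack: [432]
STORE_FAST s → s=432. Stack: []
LOAD_FAST i → push 3. Stack: [3]
LOAD_CONST → push 1. Stack: [3, 1]
BINARY_OP + → 3 + 1 = 4. Stack: [4]
STORE_FAST i → i=4. Stack: []
LOAD_FAST i → push 4. Stack: [4]
LOAD_CONST → push 4. Stack: [4, 4]
COMPARE_OP bool(<) → 4 vs 4 = False. Stack: [False]
POP_JUMP_IF_FALSE → pop False; jump. Stack: []
LOAD_FAST s → push 432. Stack: [432]
RETURN_VALUE → return 432.

432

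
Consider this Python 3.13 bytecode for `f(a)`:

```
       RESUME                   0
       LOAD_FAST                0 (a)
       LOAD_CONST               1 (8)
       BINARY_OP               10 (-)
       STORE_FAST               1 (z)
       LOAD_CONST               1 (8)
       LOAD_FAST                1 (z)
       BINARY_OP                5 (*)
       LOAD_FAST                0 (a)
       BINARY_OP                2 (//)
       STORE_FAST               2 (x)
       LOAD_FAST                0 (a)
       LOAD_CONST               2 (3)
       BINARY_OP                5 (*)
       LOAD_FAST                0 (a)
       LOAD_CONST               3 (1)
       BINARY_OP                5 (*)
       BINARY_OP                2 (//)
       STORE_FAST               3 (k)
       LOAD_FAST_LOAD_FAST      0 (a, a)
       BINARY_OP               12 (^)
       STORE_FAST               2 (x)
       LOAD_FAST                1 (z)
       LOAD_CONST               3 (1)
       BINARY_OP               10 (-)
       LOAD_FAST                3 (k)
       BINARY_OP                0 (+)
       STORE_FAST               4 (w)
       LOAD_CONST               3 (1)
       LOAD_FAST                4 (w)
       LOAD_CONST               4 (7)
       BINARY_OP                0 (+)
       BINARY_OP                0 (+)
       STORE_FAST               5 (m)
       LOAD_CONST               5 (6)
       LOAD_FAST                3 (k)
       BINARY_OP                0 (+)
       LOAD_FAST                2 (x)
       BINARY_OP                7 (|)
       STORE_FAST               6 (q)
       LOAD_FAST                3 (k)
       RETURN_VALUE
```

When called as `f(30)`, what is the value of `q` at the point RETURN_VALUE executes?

LOAD_FAST a → push 30. Stack: [30]
LOAD_CONST → push 8. Stack: [30, 8]
BINARY_OP - → 30 - 8 = 22. Stack: [22]
STORE_FAST z → z=22. Stack: []
LOAD_CONST → push 8. Stack: [8]
LOAD_FAST z → push 22. Stack: [8, 22]
BINARY_OP * → 8 * 22 = 176. Stack: [176]
LOAD_FAST a → push 30. Stack: [176, 30]
BINARY_OP // → 176 // 30 = 5. Stack: [5]
STORE_FAST x → x=5. Stack: []
LOAD_FAST a → push 30. Stack: [30]
LOAD_CONST → push 3. Stack: [30, 3]
BINARY_OP * → 30 * 3 = 90. Stack: [90]
LOAD_FAST a → push 30. Stack: [90, 30]
LOAD_CONST → push 1. Stack: [90, 30, 1]
BINARY_OP * → 30 * 1 = 30. Stack: [90, 30]
BINARY_OP // → 90 // 30 = 3. Stack: [3]
STORE_FAST k → k=3. Stack: []
LOAD_FAST_LOAD_FAST a,a → push 30,30. Stack: [30, 30]
BINARY_OP ^ → 30 ^ 30 = 0. Stack: [0]
STORE_FAST x → x=0. Stack: []
LOAD_FAST z → push 22. Stack: [22]
LOAD_CONST → push 1. Stack: [22, 1]
BINARY_OP - → 22 - 1 = 21. Stack: [21]
LOAD_FAST k → push 3. Stack: [21, 3]
BINARY_OP + → 21 + 3 = 24. Stack: [24]
STORE_FAST w → w=24. Stack: []
LOAD_CONST → push 1. Stack: [1]
LOAD_FAST w → push 24. Stack: [1, 24]
LOAD_CONST → push 7. Stack: [1, 24, 7]
BINARY_OP + → 24 + 7 = 31. Stack: [1, 31]
BINARY_OP + → 1 + 31 = 32. Stack: [32]
STORE_FAST m → m=32. Stack: []
LOAD_CONST → push 6. Stack: [6]
LOAD_FAST k → push 3. Stack: [6, 3]
BINARY_OP + → 6 + 3 = 9. Stack: [9]
LOAD_FAST x → push 0. Stack: [9, 0]
BINARY_OP | → 9 | 0 = 9. Stack: [9]
STORE_FAST q → q=9. Stack: []
LOAD_FAST k → push 3. Stack: [3]
RETURN_VALUE → return 3.

9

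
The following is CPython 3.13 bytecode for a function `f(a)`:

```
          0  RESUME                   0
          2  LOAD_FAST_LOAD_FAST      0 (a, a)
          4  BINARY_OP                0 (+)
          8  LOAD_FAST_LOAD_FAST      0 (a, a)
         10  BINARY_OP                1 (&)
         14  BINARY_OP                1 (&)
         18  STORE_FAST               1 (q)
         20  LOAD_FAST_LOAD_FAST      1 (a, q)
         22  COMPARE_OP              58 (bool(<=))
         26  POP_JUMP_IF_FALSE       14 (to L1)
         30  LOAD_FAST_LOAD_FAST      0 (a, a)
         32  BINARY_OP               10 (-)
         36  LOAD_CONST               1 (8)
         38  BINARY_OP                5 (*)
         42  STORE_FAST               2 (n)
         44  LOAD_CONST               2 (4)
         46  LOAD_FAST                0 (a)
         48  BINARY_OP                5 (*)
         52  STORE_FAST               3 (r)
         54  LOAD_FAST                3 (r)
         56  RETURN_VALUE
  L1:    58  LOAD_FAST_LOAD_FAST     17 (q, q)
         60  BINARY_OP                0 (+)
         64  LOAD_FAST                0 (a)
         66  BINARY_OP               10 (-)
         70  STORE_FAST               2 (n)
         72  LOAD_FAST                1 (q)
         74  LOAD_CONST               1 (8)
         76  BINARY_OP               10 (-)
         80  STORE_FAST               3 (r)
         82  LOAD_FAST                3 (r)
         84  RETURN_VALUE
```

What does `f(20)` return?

LOAD_FAST_LOAD_FAST a,a → push 20,20. Stack: [20, 20]
BINARY_OP + → 20 + 20 = 40. Stack: [40]
LOAD_FAST_LOAD_FAST a,a → push 20,20. Stack: [40, 20, 20]
BINARY_OP & → 20 & 20 = 20. Stack: [40, 20]
BINARY_OP & → 40 & 20 = 0. Stack: [0]
STORE_FAST q → q=0. Stack: []
LOAD_FAST_LOAD_FAST a,q → push 20,0. Stack: [20, 0]
COMPARE_OP bool(<=) → 20 vs 0 = False. Stack: [False]
POP_JUMP_IF_FALSE → pop False; jump. Stack: []
LOAD_FAST_LOAD_FAST q,q → push 0,0. Stack: [0, 0]
BINARY_OP + → 0 + 0 = 0. Stack: [0]
LOAD_FAST a → push 20. Stack: [0, 20]
BINARY_OP - → 0 - 20 = -20. Stack: [-20]
STORE_FAST n → n=-20. Stack: []
LOAD_FAST q → push 0. Stack: [0]
LOAD_CONST → push 8. Stack: [0, 8]
BINARY_OP - → 0 - 8 = -8. Stack: [-8]
STORE_FAST r → r=-8. Stack: []
LOAD_FAST r → push -8. Stack: [-8]
RETURN_VALUE → return -8.

-8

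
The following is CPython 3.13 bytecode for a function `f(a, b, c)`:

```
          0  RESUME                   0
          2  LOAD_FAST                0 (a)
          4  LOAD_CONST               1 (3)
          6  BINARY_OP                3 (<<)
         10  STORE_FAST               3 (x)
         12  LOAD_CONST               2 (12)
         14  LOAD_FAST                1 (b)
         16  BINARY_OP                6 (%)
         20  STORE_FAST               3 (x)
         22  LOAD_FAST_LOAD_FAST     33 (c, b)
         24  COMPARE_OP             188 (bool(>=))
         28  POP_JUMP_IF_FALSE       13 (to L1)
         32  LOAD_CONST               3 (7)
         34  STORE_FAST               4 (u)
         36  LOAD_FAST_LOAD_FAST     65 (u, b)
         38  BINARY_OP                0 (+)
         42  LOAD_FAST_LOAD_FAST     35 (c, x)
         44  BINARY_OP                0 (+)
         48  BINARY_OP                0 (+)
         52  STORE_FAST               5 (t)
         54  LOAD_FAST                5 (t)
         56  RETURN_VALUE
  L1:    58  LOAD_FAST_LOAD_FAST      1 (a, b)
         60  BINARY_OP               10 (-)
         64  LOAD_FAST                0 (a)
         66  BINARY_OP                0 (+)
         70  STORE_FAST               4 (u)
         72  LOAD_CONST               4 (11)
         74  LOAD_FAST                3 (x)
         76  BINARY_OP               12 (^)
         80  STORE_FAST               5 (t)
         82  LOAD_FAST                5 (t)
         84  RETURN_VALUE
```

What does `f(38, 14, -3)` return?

LOAD_FAST a → push 38. Stack: [38]
LOAD_CONST → push 3. Stack: [38, 3]
BINARY_OP << → 38 << 3 = 304. Stack: [304]
STORE_FAST x → x=304. Stack: []
LOAD_CONST → push 12. Stack: [12]
LOAD_FAST b → push 14. Stack: [12, 14]
BINARY_OP % → 12 % 14 = 12. Stack: [12]
STORE_FAST x → x=12. Stack: []
LOAD_FAST_LOAD_FAST c,b → push -3,14. Stack: [-3, 14]
COMPARE_OP bool(>=) → -3 vs 14 = False. Stack: [False]
POP_JUMP_IF_FALSE → pop False; jump. Stack: []
LOAD_FAST_LOAD_FAST a,b → push 38,14. Stack: [38, 14]
BINARY_OP - → 38 - 14 = 24. Stack: [24]
LOAD_FAST a → push 38. Stack: [24, 38]
BINARY_OP + → 24 + 38 = 62. Stack: [62]
STORE_FAST u → u=62. Stack: []
LOAD_CONST → push 11. Stack: [11]
LOAD_FAST x → push 12. Stack: [11, 12]
BINARY_OP ^ → 11 ^ 12 = 7. Stack: [7]
STORE_FAST t → t=7. Stack: []
LOAD_FAST t → push 7. Stack: [7]
RETURN_VALUE → return 7.

7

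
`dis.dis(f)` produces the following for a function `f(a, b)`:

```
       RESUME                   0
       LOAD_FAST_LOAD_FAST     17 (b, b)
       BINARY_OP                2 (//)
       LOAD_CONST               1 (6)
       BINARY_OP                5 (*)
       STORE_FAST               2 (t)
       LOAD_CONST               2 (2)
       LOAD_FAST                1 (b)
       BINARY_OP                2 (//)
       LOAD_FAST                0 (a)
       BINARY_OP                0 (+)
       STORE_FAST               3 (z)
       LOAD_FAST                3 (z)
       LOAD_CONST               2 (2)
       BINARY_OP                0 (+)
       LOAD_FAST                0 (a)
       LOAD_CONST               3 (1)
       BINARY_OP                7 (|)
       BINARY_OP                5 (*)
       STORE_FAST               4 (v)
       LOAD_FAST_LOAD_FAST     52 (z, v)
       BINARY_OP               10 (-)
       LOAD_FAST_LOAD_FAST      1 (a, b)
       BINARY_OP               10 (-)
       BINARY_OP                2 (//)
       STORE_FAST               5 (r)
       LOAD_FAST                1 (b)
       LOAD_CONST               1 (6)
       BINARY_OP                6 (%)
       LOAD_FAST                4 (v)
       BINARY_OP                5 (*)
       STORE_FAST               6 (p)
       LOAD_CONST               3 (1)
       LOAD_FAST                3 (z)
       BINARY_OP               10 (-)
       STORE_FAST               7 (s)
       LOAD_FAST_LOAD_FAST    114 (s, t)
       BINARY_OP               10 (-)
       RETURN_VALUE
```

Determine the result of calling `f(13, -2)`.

LOAD_FAST_LOAD_FAST b,b → push -2,-2. Stack: [-2, -2]
BINARY_OP // → -2 // -2 = 1. Stack: [1]
LOAD_CONST → push 6. Stack: [1, 6]
BINARY_OP * → 1 * 6 = 6. Stack: [6]
STORE_FAST t → t=6. Stack: []
LOAD_CONST → push 2. Stack: [2]
LOAD_FAST b → push -2. Stack: [2, -2]
BINARY_OP // → 2 // -2 = -1. Stack: [-1]
LOAD_FAST a → push 13. Stack: [-1, 13]
BINARY_OP + → -1 + 13 = 12. Stack: [12]
STORE_FAST z → z=12. Stack: []
LOAD_FAST z → push 12. Stack: [12]
LOAD_CONST → push 2. Stack: [12, 2]
BINARY_OP + → 12 + 2 = 14. Stack: [14]
LOAD_FAST a → push 13. Stack: [14, 13]
LOAD_CONST → push 1. Stack: [14, 13, 1]
BINARY_OP | → 13 | 1 = 13. Stack: [14, 13]
BINARY_OP * → 14 * 13 = 182. Stack: [182]
STORE_FAST v → v=182. Stack: []
LOAD_FAST_LOAD_FAST z,v → push 12,182. Stack: [12, 182]
BINARY_OP - → 12 - 182 = -170. Stack: [-170]
LOAD_FAST_LOAD_FAST a,b → push 13,-2. Stack: [-170, 13, -2]
BINARY_OP - → 13 - -2 = 15. Stack: [-170, 15]
BINARY_OP // → -170 // 15 = -12. Stack: [-12]
STORE_FAST r → r=-12. Stack: []
LOAD_FAST b → push -2. Stack: [-2]
LOAD_CONST → push 6. Stack: [-2, 6]
BINARY_OP % → -2 % 6 = 4. Stack: [4]
LOAD_FAST v → push 182. Stack: [4, 182]
BINARY_OP * → 4 * 182 = 728. Stack: [728]
STORE_FAST p → p=728. Stack: []
LOAD_CONST → push 1. Stack: [1]
LOAD_FAST z → push 12. Stack: [1, 12]
BINARY_OP - → 1 - 12 = -11. Stack: [-11]
STORE_FAST s → s=-11. Stack: []
LOAD_FAST_LOAD_FAST s,t → push -11,6. Stack: [-11, 6]
BINARY_OP - → -11 - 6 = -17. Stack: [-17]
RETURN_VALUE → return -17.

-17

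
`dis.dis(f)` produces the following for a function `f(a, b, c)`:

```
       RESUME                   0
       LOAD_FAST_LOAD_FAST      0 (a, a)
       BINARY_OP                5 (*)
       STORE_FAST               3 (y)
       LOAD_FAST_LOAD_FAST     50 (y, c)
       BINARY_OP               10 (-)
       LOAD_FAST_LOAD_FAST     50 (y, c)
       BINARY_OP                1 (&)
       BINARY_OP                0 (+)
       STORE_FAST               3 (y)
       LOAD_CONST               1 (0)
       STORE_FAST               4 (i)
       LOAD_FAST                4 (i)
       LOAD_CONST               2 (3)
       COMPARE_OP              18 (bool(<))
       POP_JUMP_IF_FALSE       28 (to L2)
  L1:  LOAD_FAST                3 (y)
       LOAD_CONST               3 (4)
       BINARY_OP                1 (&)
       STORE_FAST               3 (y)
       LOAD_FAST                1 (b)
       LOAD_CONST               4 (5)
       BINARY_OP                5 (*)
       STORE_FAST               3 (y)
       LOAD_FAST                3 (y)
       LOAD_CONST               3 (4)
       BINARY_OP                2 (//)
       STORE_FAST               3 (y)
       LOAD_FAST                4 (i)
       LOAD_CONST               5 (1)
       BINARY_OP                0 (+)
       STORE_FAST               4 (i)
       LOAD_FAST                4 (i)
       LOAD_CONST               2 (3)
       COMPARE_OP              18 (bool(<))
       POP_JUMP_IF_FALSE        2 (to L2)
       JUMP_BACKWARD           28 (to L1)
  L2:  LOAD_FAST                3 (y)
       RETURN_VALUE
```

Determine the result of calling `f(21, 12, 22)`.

15

LOAD_FAST_LOAD_FAST a,a → push 21,21
BINARY_OP * → 21 * 21 = 441
STORE_FAST y → y=441
LOAD_FAST_LOAD_FAST y,c → push 441,22
BINARY_OP - → 441 - 22 = 419
LOAD_FAST_LOAD_FAST y,c → push 441,22
BINARY_OP & → 441 & 22 = 16
BINARY_OP + → 419 + 16 = 435
STORE_FAST y → y=435
LOAD_CONST → push 0
STORE_FAST i → i=0
LOAD_FAST i → push 0
LOAD_CONST → push 3
COMPARE_OP bool(<) → 0 vs 3 = True
POP_JUMP_IF_FALSE → pop True; no jump
LOAD_FAST y → push 435
LOAD_CONST → push 4
BINARY_OP & → 435 & 4 = 0
STORE_FAST y → y=0
LOAD_FAST b → push 12
LOAD_CONST → push 5
BINARY_OP * → 12 * 5 = 60
STORE_FAST y → y=60
LOAD_FAST y → push 60
LOAD_CONST → push 4
BINARY_OP // → 60 // 4 = 15
STORE_FAST y → y=15
LOAD_FAST i → push 0
LOAD_CONST → push 1
BINARY_OP + → 0 + 1 = 1
STORE_FAST i → i=1
LOAD_FAST i → push 1
LOAD_CONST → push 3
COMPARE_OP bool(<) → 1 vs 3 = True
POP_JUMP_IF_FALSE → pop True; no jump
LOAD_FAST y → push 15
LOAD_CONST → push 4
BINARY_OP & → 15 & 4 = 4
STORE_FAST y → y=4
LOAD_FAST b → push 12
LOAD_CONST → push 5
BINARY_OP * → 12 * 5 = 60
STORE_FAST y → y=60
LOAD_FAST y → push 60
LOAD_CONST → push 4
BINARY_OP // → 60 // 4 = 15
STORE_FAST y → y=15
LOAD_FAST i → push 1
LOAD_CONST → push 1
BINARY_OP + → 1 + 1 = 2
STORE_FAST i → i=2
LOAD_FAST i → push 2
LOAD_CONST → push 3
COMPARE_OP bool(<) → 2 vs 3 = True
POP_JUMP_IF_FALSE → pop True; no jump
LOAD_FAST y → push 15
LOAD_CONST → push 4
BINARY_OP & → 15 & 4 = 4
STORE_FAST y → y=4
LOAD_FAST b → push 12
LOAD_CONST → push 5
BINARY_OP * → 12 * 5 = 60
STORE_FAST y → y=60
LOAD_FAST y → push 60
LOAD_CONST → push 4
BINARY_OP // → 60 // 4 = 15
STORE_FAST y → y=15
LOAD_FAST i → push 2
LOAD_CONST → push 1
BINARY_OP + → 2 + 1 = 3
STORE_FAST i → i=3
LOAD_FAST i → push 3
LOAD_CONST → push 3
COMPARE_OP bool(<) → 3 vs 3 = False
POP_JUMP_IF_FALSE → pop False; jump
LOAD_FAST y → push 15
RETURN_VALUE → return 15.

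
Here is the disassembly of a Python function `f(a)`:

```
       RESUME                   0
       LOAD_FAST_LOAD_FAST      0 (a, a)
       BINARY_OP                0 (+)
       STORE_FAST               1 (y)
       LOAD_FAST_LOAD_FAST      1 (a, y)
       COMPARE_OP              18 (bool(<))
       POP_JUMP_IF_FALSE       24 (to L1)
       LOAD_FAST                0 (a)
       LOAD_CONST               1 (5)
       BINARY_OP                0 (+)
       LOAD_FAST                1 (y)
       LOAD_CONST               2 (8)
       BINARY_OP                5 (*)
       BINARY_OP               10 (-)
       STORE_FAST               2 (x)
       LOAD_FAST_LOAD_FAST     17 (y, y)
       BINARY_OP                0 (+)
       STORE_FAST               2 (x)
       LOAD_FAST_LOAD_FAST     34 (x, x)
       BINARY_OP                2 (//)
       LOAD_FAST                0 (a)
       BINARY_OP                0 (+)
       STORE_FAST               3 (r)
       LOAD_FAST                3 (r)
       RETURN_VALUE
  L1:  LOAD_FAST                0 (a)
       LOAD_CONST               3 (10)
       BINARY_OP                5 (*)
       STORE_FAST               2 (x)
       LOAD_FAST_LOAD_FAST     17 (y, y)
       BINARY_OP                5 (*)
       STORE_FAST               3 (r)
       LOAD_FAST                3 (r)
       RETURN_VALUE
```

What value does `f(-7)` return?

196

LOAD_FAST_LOAD_FAST a,a → push -7,-7. Stack: [-7, -7]
BINARY_OP + → -7 + -7 = -14. Stack: [-14]
STORE_FAST y → y=-14. Stack: []
LOAD_FAST_LOAD_FAST a,y → push -7,-14. Stack: [-7, -14]
COMPARE_OP bool(<) → -7 vs -14 = False. Stack: [False]
POP_JUMP_IF_FALSE → pop False; jump. Stack: []
LOAD_FAST a → push -7. Stack: [-7]
LOAD_CONST → push 10. Stack: [-7, 10]
BINARY_OP * → -7 * 10 = -70. Stack: [-70]
STORE_FAST x → x=-70. Stack: []
LOAD_FAST_LOAD_FAST y,y → push -14,-14. Stack: [-14, -14]
BINARY_OP * → -14 * -14 = 196. Stack: [196]
STORE_FAST r → r=196. Stack: []
LOAD_FAST r → push 196. Stack: [196]
RETURN_VALUE → return 196.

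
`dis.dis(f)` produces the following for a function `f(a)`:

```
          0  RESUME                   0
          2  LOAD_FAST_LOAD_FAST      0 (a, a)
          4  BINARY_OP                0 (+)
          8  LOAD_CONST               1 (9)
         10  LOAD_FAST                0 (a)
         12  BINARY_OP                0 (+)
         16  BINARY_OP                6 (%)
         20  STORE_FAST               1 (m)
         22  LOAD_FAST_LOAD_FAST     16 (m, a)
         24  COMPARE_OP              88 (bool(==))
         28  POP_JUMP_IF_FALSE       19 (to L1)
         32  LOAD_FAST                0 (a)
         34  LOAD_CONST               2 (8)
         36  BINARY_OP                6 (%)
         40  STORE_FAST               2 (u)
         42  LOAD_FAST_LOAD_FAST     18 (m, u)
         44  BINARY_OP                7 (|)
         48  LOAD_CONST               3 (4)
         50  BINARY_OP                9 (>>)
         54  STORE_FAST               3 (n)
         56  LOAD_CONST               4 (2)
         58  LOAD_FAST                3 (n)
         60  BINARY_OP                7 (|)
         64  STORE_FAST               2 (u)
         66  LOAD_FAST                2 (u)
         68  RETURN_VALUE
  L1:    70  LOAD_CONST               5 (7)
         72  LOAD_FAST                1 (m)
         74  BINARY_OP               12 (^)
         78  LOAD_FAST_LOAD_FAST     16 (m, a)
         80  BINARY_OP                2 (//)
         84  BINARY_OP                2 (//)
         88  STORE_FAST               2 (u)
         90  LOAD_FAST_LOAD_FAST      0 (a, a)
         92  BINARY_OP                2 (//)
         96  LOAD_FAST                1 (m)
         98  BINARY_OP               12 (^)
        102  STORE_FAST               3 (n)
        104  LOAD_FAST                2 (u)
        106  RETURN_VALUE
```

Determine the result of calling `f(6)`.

LOAD_FAST_LOAD_FAST a,a → push 6,6. Stack: [6, 6]
BINARY_OP + → 6 + 6 = 12. Stack: [12]
LOAD_CONST → push 9. Stack: [12, 9]
LOAD_FAST a → push 6. Stack: [12, 9, 6]
BINARY_OP + → 9 + 6 = 15. Stack: [12, 15]
BINARY_OP % → 12 % 15 = 12. Stack: [12]
STORE_FAST m → m=12. Stack: []
LOAD_FAST_LOAD_FAST m,a → push 12,6. Stack: [12, 6]
COMPARE_OP bool(==) → 12 vs 6 = False. Stack: [False]
POP_JUMP_IF_FALSE → pop False; jump. Stack: []
LOAD_CONST → push 7. Stack: [7]
LOAD_FAST m → push 12. Stack: [7, 12]
BINARY_OP ^ → 7 ^ 12 = 11. Stack: [11]
LOAD_FAST_LOAD_FAST m,a → push 12,6. Stack: [11, 12, 6]
BINARY_OP // → 12 // 6 = 2. Stack: [11, 2]
BINARY_OP // → 11 // 2 = 5. Stack: [5]
STORE_FAST u → u=5. Stack: []
LOAD_FAST_LOAD_FAST a,a → push 6,6. Stack: [6, 6]
BINARY_OP // → 6 // 6 = 1. Stack: [1]
LOAD_FAST m → push 12. Stack: [1, 12]
BINARY_OP ^ → 1 ^ 12 = 13. Stack: [13]
STORE_FAST n → n=13. Stack: []
LOAD_FAST u → push 5. Stack: [5]
RETURN_VALUE → return 5.

5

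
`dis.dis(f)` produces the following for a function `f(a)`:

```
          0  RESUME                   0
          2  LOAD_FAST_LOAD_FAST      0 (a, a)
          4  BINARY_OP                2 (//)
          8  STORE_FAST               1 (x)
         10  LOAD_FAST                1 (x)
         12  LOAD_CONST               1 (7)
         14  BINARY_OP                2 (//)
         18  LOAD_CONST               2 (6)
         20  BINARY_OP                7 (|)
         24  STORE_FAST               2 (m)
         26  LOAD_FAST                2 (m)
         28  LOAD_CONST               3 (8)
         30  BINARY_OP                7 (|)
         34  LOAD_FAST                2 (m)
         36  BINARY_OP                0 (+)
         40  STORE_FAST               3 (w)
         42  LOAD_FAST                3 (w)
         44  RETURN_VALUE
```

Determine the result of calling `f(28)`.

LOAD_FAST_LOAD_FAST a,a → push 28,28. Stack: [28, 28]
BINARY_OP // → 28 // 28 = 1. Stack: [1]
STORE_FAST x → x=1. Stack: []
LOAD_FAST x → push 1. Stack: [1]
LOAD_CONST → push 7. Stack: [1, 7]
BINARY_OP // → 1 // 7 = 0. Stack: [0]
LOAD_CONST → push 6. Stack: [0, 6]
BINARY_OP | → 0 | 6 = 6. Stack: [6]
STORE_FAST m → m=6. Stack: []
LOAD_FAST m → push 6. Stack: [6]
LOAD_CONST → push 8. Stack: [6, 8]
BINARY_OP | → 6 | 8 = 14. Stack: [14]
LOAD_FAST m → push 6. Stack: [14, 6]
BINARY_OP + → 14 + 6 = 20. Stack: [20]
STORE_FAST w → w=20. Stack: []
LOAD_FAST w → push 20. Stack: [20]
RETURN_VALUE → return 20.

20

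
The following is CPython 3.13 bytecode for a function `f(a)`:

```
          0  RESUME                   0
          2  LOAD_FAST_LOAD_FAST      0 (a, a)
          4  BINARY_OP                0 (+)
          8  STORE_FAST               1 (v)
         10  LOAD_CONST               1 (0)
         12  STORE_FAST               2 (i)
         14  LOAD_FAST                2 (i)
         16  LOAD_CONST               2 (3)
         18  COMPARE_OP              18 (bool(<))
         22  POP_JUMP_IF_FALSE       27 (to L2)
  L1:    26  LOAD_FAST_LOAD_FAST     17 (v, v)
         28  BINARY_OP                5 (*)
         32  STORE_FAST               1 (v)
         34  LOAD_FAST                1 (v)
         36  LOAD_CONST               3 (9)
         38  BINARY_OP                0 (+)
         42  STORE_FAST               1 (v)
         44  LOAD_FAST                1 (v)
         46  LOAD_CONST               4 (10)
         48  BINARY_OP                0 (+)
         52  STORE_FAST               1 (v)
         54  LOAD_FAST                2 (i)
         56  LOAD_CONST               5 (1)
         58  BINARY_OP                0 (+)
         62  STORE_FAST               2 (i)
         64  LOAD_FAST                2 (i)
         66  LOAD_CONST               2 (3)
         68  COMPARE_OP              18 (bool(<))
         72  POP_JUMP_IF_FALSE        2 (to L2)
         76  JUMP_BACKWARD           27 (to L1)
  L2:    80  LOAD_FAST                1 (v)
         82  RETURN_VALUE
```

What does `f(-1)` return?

300323

LOAD_FAST_LOAD_FAST a,a → push -1,-1
BINARY_OP + → -1 + -1 = -2
STORE_FAST v → v=-2
LOAD_CONST → push 0
STORE_FAST i → i=0
LOAD_FAST i → push 0
LOAD_CONST → push 3
COMPARE_OP bool(<) → 0 vs 3 = True
POP_JUMP_IF_FALSE → pop True; no jump
LOAD_FAST_LOAD_FAST v,v → push -2,-2
BINARY_OP * → -2 * -2 = 4
STORE_FAST v → v=4
LOAD_FAST v → push 4
LOAD_CONST → push 9
BINARY_OP + → 4 + 9 = 13
STORE_FAST v → v=13
LOAD_FAST v → push 13
LOAD_CONST → push 10
BINARY_OP + → 13 + 10 = 23
STORE_FAST v → v=23
LOAD_FAST i → push 0
LOAD_CONST → push 1
BINARY_OP + → 0 + 1 = 1
STORE_FAST i → i=1
LOAD_FAST i → push 1
LOAD_CONST → push 3
COMPARE_OP bool(<) → 1 vs 3 = True
POP_JUMP_IF_FALSE → pop True; no jump
LOAD_FAST_LOAD_FAST v,v → push 23,23
BINARY_OP * → 23 * 23 = 529
STORE_FAST v → v=529
LOAD_FAST v → push 529
LOAD_CONST → push 9
BINARY_OP + → 529 + 9 = 538
STORE_FAST v → v=538
LOAD_FAST v → push 538
LOAD_CONST → push 10
BINARY_OP + → 538 + 10 = 548
STORE_FAST v → v=548
LOAD_FAST i → push 1
LOAD_CONST → push 1
BINARY_OP + → 1 + 1 = 2
STORE_FAST i → i=2
LOAD_FAST i → push 2
LOAD_CONST → push 3
COMPARE_OP bool(<) → 2 vs 3 = True
POP_JUMP_IF_FALSE → pop True; no jump
LOAD_FAST_LOAD_FAST v,v → push 548,548
BINARY_OP * → 548 * 548 = 300304
STORE_FAST v → v=300304
LOAD_FAST v → push 300304
LOAD_CONST → push 9
BINARY_OP + → 300304 + 9 = 300313
STORE_FAST v → v=300313
LOAD_FAST v → push 300313
LOAD_CONST → push 10
BINARY_OP + → 300313 + 10 = 300323
STORE_FAST v → v=300323
LOAD_FAST i → push 2
LOAD_CONST → push 1
BINARY_OP + → 2 + 1 = 3
STORE_FAST i → i=3
LOAD_FAST i → push 3
LOAD_CONST → push 3
COMPARE_OP bool(<) → 3 vs 3 = False
POP_JUMP_IF_FALSE → pop False; jump
LOAD_FAST v → push 300323
RETURN_VALUE → return 300323.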